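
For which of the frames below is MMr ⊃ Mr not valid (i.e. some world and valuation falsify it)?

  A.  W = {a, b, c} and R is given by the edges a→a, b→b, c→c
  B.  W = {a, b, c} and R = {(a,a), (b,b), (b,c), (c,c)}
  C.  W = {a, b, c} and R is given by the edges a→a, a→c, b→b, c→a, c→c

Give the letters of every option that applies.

The schema MMr ⊃ Mr is the dual of axiom 4; it is valid on a frame iff R is transitive.
(A) R is transitive (R is closed under composition), so the schema is valid here.
(B) R is transitive (R is closed under composition), so the schema is valid here.
(C) R is transitive (R is closed under composition), so the schema is valid here.

none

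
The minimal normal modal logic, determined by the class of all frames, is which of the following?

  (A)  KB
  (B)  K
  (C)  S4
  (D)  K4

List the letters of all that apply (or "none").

(A) KB is determined by the class of symmetric frames.
(B) K is determined by exactly this class.
(C) S4 is determined by the class of reflexive and transitive frames.
(D) K4 is determined by the class of transitive frames.

B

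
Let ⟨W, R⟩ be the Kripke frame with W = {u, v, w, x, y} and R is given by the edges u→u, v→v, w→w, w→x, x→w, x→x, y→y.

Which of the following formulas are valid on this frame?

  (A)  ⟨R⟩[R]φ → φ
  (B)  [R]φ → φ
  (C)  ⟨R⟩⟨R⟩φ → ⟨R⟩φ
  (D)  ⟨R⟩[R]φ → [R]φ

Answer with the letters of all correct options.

R is reflexive: each world relates to itself.
R is symmetric: every R-edge is matched by its reverse.
R is transitive: R is closed under composition.
R is euclidean: any two R-successors of the same world are R-related.
(A) the dual of axiom B: valid iff R is symmetric. R is symmetric — valid.
(B) [R]φ → φ is axiom T; it is valid on a frame exactly when R is reflexive. R is reflexive, so valid.
(C) ⟨R⟩⟨R⟩φ → ⟨R⟩φ is the dual of axiom 4, which corresponds to transitivity. R is transitive — valid.
(D) the dual of axiom 5: valid iff R is euclidean. R is euclidean — valid.

A, B, C, D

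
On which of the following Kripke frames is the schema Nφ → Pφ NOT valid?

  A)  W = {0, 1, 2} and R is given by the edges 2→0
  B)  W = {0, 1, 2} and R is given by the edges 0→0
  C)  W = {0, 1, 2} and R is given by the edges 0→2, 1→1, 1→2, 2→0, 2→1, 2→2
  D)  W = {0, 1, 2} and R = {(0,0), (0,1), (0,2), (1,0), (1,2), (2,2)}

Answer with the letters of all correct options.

A, B

The schema Nφ → Pφ is axiom D; it is valid on a frame iff R is serial.
(A) R is not serial (0 has no R-successor), so the schema fails here.
(B) R is not serial (1 has no R-successor), so the schema fails here.
(C) R is serial (every world has an R-successor), so the schema is valid here.
(D) R is serial (every world has an R-successor), so the schema is valid here.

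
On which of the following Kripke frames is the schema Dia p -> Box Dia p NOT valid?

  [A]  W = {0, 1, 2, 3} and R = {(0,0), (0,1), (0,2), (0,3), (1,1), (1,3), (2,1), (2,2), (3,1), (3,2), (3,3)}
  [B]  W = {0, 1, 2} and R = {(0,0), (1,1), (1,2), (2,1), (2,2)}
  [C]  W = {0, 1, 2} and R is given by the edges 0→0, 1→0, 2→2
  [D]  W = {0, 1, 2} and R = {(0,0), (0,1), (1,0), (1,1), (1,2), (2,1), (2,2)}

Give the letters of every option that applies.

The schema Dia p -> Box Dia p is axiom 5; it is valid on a frame iff R is euclidean.
(A) R is not euclidean (0 R 1 and 0 R 0 but not 1 R 0), so the schema fails here.
(B) R is euclidean (any two R-successors of the same world are R-related), so the schema is valid here.
(C) R is euclidean (any two R-successors of the same world are R-related), so the schema is valid here.
(D) R is not euclidean (1 R 0 and 1 R 2 but not 0 R 2), so the schema fails here.

A, D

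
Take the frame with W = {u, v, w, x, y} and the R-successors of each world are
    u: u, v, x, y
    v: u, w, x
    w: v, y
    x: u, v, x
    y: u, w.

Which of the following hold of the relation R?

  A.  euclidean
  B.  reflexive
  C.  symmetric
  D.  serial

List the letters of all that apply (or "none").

(A) not euclidean: u R v and u R y but not v R y.
(B) not reflexive: not v R v.
(C) symmetric: every R-edge is matched by its reverse.
(D) serial: every world has an R-successor.

C, D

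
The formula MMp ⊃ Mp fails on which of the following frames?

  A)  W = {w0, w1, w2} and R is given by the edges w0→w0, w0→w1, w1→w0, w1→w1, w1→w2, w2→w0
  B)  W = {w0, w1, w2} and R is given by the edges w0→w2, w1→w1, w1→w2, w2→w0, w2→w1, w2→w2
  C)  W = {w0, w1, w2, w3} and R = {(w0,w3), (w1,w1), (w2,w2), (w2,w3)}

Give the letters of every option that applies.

A, B

The schema MMp ⊃ Mp is the dual of axiom 4; it is valid on a frame iff R is transitive.
(A) R is not transitive (w0 R w1 and w1 R w2 but not w0 R w2), so the schema fails here.
(B) R is not transitive (w0 R w2 and w2 R w0 but not w0 R w0), so the schema fails here.
(C) R is transitive (R is closed under composition), so the schema is valid here.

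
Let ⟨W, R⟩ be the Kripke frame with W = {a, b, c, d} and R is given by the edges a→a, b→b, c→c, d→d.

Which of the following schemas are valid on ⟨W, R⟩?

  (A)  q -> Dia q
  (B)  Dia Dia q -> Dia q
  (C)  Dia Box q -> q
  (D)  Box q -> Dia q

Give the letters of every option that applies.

A, B, C, D

R is reflexive: each world relates to itself.
R is symmetric: every R-edge is matched by its reverse.
R is transitive: R is closed under composition.
R is serial: every world has an R-successor.
(A) q -> Dia q (the dual of axiom T) characterises the reflexive frames. R is reflexive — valid.
(B) Dia Dia q -> Dia q is the dual of axiom 4, which corresponds to transitivity. R is transitive — valid.
(C) Dia Box q -> q (the dual of axiom B) characterises the symmetric frames. R is symmetric — valid.
(D) axiom D: valid iff R is serial. R is serial — valid.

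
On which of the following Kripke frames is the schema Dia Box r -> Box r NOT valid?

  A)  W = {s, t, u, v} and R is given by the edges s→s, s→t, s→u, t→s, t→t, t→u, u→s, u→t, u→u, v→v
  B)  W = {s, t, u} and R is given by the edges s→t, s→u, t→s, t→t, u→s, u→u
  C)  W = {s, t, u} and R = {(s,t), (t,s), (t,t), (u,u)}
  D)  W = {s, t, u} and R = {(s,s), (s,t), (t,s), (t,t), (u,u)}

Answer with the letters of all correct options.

The schema Dia Box r -> Box r is the dual of axiom 5; it is valid on a frame iff R is euclidean.
(A) R is euclidean (any two R-successors of the same world are R-related), so the schema is valid here.
(B) R is not euclidean (s R t and s R u but not t R u), so the schema fails here.
(C) R is not euclidean (t R s and t R s but not s R s), so the schema fails here.
(D) R is euclidean (any two R-successors of the same world are R-related), so the schema is valid here.

B, C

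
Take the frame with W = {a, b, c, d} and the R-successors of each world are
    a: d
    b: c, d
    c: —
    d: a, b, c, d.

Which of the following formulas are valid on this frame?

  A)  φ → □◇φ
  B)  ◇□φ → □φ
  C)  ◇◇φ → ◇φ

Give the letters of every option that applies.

none

R is not symmetric: b R c but not c R b.
R is not transitive: a R d and d R a but not a R a.
R is not euclidean: b R c and b R d but not c R d.
(A) φ → □◇φ is axiom B, which corresponds to symmetry. R is not symmetric — not valid.
(B) ◇□φ → □φ is the dual of axiom 5, which corresponds to the euclidean property. R is not euclidean — not valid.
(C) ◇◇φ → ◇φ is the dual of axiom 4, which corresponds to transitivity. R is not transitive — not valid.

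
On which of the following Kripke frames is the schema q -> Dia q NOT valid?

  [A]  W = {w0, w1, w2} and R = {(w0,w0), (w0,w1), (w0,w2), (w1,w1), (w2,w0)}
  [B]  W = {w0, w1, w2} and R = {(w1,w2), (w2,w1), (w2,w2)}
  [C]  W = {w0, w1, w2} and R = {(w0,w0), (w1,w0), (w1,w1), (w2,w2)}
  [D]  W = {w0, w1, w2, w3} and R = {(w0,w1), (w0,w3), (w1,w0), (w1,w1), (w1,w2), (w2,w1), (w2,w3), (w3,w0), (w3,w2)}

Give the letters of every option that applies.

A, B, D

The schema q -> Dia q is the dual of axiom T; it is valid on a frame iff R is reflexive.
(A) R is not reflexive (not w2 R w2), so the schema fails here.
(B) R is not reflexive (not w0 R w0), so the schema fails here.
(C) R is reflexive (each world relates to itself), so the schema is valid here.
(D) R is not reflexive (not w0 R w0), so the schema fails here.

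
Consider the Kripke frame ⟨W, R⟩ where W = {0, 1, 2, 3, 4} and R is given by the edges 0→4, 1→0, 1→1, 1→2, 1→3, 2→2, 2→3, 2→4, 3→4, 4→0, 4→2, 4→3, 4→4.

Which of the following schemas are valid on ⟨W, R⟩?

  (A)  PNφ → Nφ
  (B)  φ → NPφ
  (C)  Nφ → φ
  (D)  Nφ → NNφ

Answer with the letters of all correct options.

none

R is not reflexive: not 0 R 0.
R is not symmetric: 1 R 0 but not 0 R 1.
R is not transitive: 0 R 4 and 4 R 0 but not 0 R 0.
R is not euclidean: 1 R 0 and 1 R 1 but not 0 R 1.
(A) PNφ → Nφ is the dual of axiom 5; it is valid on a frame exactly when R is euclidean. R is not euclidean, so not valid.
(B) φ → NPφ is axiom B; it is valid on a frame exactly when R is symmetric. R is not symmetric, so not valid.
(C) axiom T: valid iff R is reflexive. R is not reflexive — not valid.
(D) Nφ → NNφ is axiom 4, which corresponds to transitivity. R is not transitive — not valid.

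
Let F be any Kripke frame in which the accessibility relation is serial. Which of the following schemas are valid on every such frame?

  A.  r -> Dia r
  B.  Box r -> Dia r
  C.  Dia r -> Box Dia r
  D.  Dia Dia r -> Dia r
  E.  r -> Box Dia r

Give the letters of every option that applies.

(A) the dual of axiom T: valid iff R is reflexive. Such an R need not be reflexive — not valid.
(B) Box r -> Dia r (axiom D) characterises the serial frames. Every such R is serial — valid.
(C) axiom 5: valid iff R is euclidean. Such an R need not be euclidean — not valid.
(D) Dia Dia r -> Dia r is the dual of axiom 4; it is valid on a frame exactly when R is transitive. Such an R need not be transitive, so not valid.
(E) r -> Box Dia r is axiom B; it is valid on a frame exactly when R is symmetric. Such an R need not be symmetric, so not valid.

B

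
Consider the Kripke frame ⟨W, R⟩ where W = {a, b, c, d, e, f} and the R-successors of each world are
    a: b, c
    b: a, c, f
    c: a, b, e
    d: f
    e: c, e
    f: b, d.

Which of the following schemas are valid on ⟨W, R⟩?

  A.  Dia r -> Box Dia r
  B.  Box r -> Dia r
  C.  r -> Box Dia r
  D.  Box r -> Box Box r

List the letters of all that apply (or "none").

B, C

R is symmetric: every R-edge is matched by its reverse.
R is not transitive: a R b and b R a but not a R a.
R is not euclidean: b R a and b R f but not a R f.
R is serial: every world has an R-successor.
(A) Dia r -> Box Dia r is axiom 5; it is valid on a frame exactly when R is euclidean. R is not euclidean, so not valid.
(B) Box r -> Dia r (axiom D) characterises the serial frames. R is serial — valid.
(C) r -> Box Dia r is axiom B, which corresponds to symmetry. R is symmetric — valid.
(D) Box r -> Box Box r is axiom 4; it is valid on a frame exactly when R is transitive. R is not transitive, so not valid.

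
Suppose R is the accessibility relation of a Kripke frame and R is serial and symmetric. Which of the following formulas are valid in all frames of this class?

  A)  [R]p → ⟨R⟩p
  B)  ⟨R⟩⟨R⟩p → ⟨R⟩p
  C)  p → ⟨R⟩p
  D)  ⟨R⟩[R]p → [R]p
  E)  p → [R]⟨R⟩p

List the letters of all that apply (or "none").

(A) [R]p → ⟨R⟩p is axiom D, which corresponds to seriality. Every such R is serial — valid.
(B) the dual of axiom 4: valid iff R is transitive. Such an R need not be transitive — not valid.
(C) the dual of axiom T: valid iff R is reflexive. Such an R need not be reflexive — not valid.
(D) the dual of axiom 5: valid iff R is euclidean. Such an R need not be euclidean — not valid.
(E) p → [R]⟨R⟩p (axiom B) characterises the symmetric frames. Every such R is symmetric — valid.

A, E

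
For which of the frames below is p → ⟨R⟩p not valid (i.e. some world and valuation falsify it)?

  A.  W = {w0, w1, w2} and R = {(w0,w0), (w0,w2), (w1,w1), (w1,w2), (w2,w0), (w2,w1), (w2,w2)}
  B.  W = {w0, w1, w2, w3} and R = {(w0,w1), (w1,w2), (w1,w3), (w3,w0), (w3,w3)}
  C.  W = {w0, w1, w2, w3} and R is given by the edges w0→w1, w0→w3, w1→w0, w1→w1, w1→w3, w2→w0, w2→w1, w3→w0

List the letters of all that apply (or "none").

B, C

The schema p → ⟨R⟩p is the dual of axiom T; it is valid on a frame iff R is reflexive.
(A) R is reflexive (each world relates to itself), so the schema is valid here.
(B) R is not reflexive (not w0 R w0), so the schema fails here.
(C) R is not reflexive (not w0 R w0), so the schema fails here.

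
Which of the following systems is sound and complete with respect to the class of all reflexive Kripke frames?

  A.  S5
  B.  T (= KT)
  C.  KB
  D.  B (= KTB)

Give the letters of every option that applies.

B

(A) S5 is determined by the class of reflexive, symmetric, and transitive frames.
(B) T (= KT) is determined by exactly this class.
(C) KB is determined by the class of symmetric frames.
(D) B (= KTB) is determined by the class of reflexive and symmetric frames.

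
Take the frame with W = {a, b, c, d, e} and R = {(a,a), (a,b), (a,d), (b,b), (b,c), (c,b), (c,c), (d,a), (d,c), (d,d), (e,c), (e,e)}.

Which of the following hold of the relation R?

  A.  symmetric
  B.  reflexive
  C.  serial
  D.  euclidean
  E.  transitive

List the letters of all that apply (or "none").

(A) not symmetric: a R b but not b R a.
(B) reflexive: each world relates to itself.
(C) serial: every world has an R-successor.
(D) not euclidean: a R b and a R a but not b R a.
(E) not transitive: a R b and b R c but not a R c.

B, C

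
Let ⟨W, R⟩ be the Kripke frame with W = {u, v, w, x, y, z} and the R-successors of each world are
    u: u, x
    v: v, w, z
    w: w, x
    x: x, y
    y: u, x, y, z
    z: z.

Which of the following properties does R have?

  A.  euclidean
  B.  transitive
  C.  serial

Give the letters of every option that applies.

C

(A) not euclidean: u R x and u R u but not x R u.
(B) not transitive: u R x and x R y but not u R y.
(C) serial: every world has an R-successor.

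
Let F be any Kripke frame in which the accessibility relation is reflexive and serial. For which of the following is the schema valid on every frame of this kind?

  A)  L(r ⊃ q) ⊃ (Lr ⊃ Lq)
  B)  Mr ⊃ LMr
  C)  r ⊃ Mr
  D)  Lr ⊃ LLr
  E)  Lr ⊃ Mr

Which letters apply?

(A) L(r ⊃ q) ⊃ (Lr ⊃ Lq) is the K axiom; it holds on all frames — valid.
(B) Mr ⊃ LMr is axiom 5, which corresponds to the euclidean property. Such an R need not be euclidean — not valid.
(C) r ⊃ Mr is the dual of axiom T, which corresponds to reflexivity. Every such R is reflexive — valid.
(D) Lr ⊃ LLr is axiom 4; it is valid on a frame exactly when R is transitive. Such an R need not be transitive, so not valid.
(E) Lr ⊃ Mr is axiom D, which corresponds to seriality. Every such R is serial — valid.

A, C, E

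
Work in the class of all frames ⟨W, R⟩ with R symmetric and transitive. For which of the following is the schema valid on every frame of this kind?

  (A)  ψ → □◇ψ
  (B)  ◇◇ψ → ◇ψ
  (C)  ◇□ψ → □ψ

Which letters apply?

A, B, C

A symmetric transitive relation is euclidean (uRv and uRw give vRu by symmetry, then vRw by transitivity).
(A) axiom B: valid iff R is symmetric. Every such R is symmetric — valid.
(B) the dual of axiom 4: valid iff R is transitive. Every such R is transitive — valid.
(C) ◇□ψ → □ψ is the dual of axiom 5; it is valid on a frame exactly when R is euclidean. Every such R is euclidean, so valid.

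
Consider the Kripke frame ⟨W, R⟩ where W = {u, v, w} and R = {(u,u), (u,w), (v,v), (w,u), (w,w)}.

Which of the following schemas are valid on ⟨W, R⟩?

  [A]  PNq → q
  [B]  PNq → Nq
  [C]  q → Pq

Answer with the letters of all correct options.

A, B, C

R is reflexive: each world relates to itself.
R is symmetric: every R-edge is matched by its reverse.
R is euclidean: any two R-successors of the same world are R-related.
(A) PNq → q is the dual of axiom B; it is valid on a frame exactly when R is symmetric. R is symmetric, so valid.
(B) PNq → Nq is the dual of axiom 5; it is valid on a frame exactly when R is euclidean. R is euclidean, so valid.
(C) q → Pq is the dual of axiom T; it is valid on a frame exactly when R is reflexive. R is reflexive, so valid.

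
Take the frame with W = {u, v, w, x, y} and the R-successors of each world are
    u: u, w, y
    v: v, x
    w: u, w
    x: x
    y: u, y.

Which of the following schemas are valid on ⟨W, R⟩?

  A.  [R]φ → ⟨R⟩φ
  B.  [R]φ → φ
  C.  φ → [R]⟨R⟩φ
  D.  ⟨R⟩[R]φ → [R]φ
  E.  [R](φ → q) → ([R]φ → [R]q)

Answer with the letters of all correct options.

R is reflexive: each world relates to itself.
R is not symmetric: v R x but not x R v.
R is not euclidean: u R w and u R y but not w R y.
R is serial: every world has an R-successor.
(A) [R]φ → ⟨R⟩φ is axiom D; it is valid on a frame exactly when R is serial. R is serial, so valid.
(B) [R]φ → φ is axiom T, which corresponds to reflexivity. R is reflexive — valid.
(C) φ → [R]⟨R⟩φ (axiom B) characterises the symmetric frames. R is not symmetric — not valid.
(D) the dual of axiom 5: valid iff R is euclidean. R is not euclidean — not valid.
(E) [R](φ → q) → ([R]φ → [R]q) is the K axiom; it holds on all frames — valid.

A, B, E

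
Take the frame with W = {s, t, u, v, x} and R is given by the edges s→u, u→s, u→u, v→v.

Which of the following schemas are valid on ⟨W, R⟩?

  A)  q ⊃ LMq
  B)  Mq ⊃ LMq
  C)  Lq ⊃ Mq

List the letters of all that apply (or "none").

A

R is symmetric: every R-edge is matched by its reverse.
R is not euclidean: u R s and u R s but not s R s.
R is not serial: t has no R-successor.
(A) axiom B: valid iff R is symmetric. R is symmetric — valid.
(B) Mq ⊃ LMq is axiom 5, which corresponds to the euclidean property. R is not euclidean — not valid.
(C) Lq ⊃ Mq is axiom D, which corresponds to seriality. R is not serial — not valid.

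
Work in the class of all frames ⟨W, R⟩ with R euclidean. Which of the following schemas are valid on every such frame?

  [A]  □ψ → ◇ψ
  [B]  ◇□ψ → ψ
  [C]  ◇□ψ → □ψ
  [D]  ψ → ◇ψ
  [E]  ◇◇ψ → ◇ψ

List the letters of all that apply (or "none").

(A) axiom D: valid iff R is serial. Such an R need not be serial — not valid.
(B) the dual of axiom B: valid iff R is symmetric. Such an R need not be symmetric — not valid.
(C) ◇□ψ → □ψ is the dual of axiom 5, which corresponds to the euclidean property. Every such R is euclidean — valid.
(D) ψ → ◇ψ (the dual of axiom T) characterises the reflexive frames. Such an R need not be reflexive — not valid.
(E) ◇◇ψ → ◇ψ (the dual of axiom 4) characterises the transitive frames. Such an R need not be transitive — not valid.

C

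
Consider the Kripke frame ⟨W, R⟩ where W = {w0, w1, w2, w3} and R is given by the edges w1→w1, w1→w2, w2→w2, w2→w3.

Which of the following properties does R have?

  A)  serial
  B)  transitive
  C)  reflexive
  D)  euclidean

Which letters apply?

(A) not serial: w0 has no R-successor.
(B) not transitive: w1 R w2 and w2 R w3 but not w1 R w3.
(C) not reflexive: not w0 R w0.
(D) not euclidean: w1 R w2 and w1 R w1 but not w2 R w1.

none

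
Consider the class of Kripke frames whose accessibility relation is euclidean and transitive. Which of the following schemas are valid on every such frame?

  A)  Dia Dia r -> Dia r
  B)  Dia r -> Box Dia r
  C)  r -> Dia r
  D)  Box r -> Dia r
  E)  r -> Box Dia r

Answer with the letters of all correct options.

A, B

(A) Dia Dia r -> Dia r is the dual of axiom 4; it is valid on a frame exactly when R is transitive. Every such R is transitive, so valid.
(B) Dia r -> Box Dia r (axiom 5) characterises the euclidean frames. Every such R is euclidean — valid.
(C) r -> Dia r is the dual of axiom T, which corresponds to reflexivity. Such an R need not be reflexive — not valid.
(D) Box r -> Dia r (axiom D) characterises the serial frames. Such an R need not be serial — not valid.
(E) axiom B: valid iff R is symmetric. Such an R need not be symmetric — not valid.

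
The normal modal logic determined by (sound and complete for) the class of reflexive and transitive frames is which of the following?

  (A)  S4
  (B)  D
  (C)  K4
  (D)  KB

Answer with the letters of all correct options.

(A) S4 is determined by exactly this class.
(B) D is determined by the class of serial frames.
(C) K4 is determined by the class of transitive frames.
(D) KB is determined by the class of symmetric frames.

A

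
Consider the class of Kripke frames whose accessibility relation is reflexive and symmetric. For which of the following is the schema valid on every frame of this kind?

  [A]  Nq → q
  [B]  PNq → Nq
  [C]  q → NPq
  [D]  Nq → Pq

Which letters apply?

A, C, D

Reflexive relations are serial.
(A) Nq → q is axiom T; it is valid on a frame exactly when R is reflexive. Every such R is reflexive, so valid.
(B) PNq → Nq is the dual of axiom 5; it is valid on a frame exactly when R is euclidean. Such an R need not be euclidean, so not valid.
(C) q → NPq (axiom B) characterises the symmetric frames. Every such R is symmetric — valid.
(D) Nq → Pq is axiom D; it is valid on a frame exactly when R is serial. Every such R is serial, so valid.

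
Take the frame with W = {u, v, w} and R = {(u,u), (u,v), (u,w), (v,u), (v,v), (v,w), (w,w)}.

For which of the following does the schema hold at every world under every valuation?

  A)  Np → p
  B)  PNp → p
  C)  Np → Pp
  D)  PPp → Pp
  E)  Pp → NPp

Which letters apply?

A, C, D

R is reflexive: each world relates to itself.
R is not symmetric: u R w but not w R u.
R is transitive: R is closed under composition.
R is not euclidean: u R w and u R u but not w R u.
R is serial: every world has an R-successor.
(A) Np → p is axiom T, which corresponds to reflexivity. R is reflexive — valid.
(B) PNp → p is the dual of axiom B, which corresponds to symmetry. R is not symmetric — not valid.
(C) Np → Pp is axiom D, which corresponds to seriality. R is serial — valid.
(D) PPp → Pp (the dual of axiom 4) characterises the transitive frames. R is transitive — valid.
(E) axiom 5: valid iff R is euclidean. R is not euclidean — not valid.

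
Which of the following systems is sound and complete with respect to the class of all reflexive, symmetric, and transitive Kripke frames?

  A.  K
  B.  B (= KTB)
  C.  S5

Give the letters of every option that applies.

(A) K is determined by the class of arbitrary frames.
(B) B (= KTB) is determined by the class of reflexive and symmetric frames.
(C) S5 is determined by exactly this class.

C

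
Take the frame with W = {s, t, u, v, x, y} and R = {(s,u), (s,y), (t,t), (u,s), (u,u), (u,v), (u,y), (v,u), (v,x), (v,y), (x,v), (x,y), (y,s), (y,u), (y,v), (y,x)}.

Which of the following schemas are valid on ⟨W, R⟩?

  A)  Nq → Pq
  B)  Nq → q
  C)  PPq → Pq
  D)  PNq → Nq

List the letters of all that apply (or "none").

R is not reflexive: not s R s.
R is not transitive: s R u and u R s but not s R s.
R is not euclidean: u R s and u R v but not s R v.
R is serial: every world has an R-successor.
(A) Nq → Pq is axiom D; it is valid on a frame exactly when R is serial. R is serial, so valid.
(B) Nq → q is axiom T; it is valid on a frame exactly when R is reflexive. R is not reflexive, so not valid.
(C) PPq → Pq (the dual of axiom 4) characterises the transitive frames. R is not transitive — not valid.
(D) PNq → Nq is the dual of axiom 5; it is valid on a frame exactly when R is euclidean. R is not euclidean, so not valid.

A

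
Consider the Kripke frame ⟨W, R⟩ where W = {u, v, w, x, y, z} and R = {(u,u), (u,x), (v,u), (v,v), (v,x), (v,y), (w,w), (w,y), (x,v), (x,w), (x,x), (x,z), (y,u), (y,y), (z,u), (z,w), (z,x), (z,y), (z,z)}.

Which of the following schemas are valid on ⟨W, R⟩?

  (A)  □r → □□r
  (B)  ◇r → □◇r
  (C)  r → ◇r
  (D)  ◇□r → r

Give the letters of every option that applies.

C

R is reflexive: each world relates to itself.
R is not symmetric: u R x but not x R u.
R is not transitive: u R x and x R v but not u R v.
R is not euclidean: u R x and u R u but not x R u.
(A) □r → □□r is axiom 4; it is valid on a frame exactly when R is transitive. R is not transitive, so not valid.
(B) axiom 5: valid iff R is euclidean. R is not euclidean — not valid.
(C) r → ◇r is the dual of axiom T, which corresponds to reflexivity. R is reflexive — valid.
(D) ◇□r → r is the dual of axiom B, which corresponds to symmetry. R is not symmetric — not valid.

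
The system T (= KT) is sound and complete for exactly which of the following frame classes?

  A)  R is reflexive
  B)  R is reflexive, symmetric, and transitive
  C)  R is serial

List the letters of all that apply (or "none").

(A) T (= KT) is sound and complete for exactly this class.
(B) this class determines S5, not T (= KT).
(C) this class determines D, not T (= KT).

A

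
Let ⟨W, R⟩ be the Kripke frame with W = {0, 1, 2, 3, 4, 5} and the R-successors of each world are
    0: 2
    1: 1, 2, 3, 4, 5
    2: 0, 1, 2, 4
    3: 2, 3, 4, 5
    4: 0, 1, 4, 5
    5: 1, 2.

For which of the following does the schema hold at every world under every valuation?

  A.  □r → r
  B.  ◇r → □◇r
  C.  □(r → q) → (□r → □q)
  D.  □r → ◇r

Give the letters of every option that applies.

C, D

R is not reflexive: not 0 R 0.
R is not euclidean: 1 R 2 and 1 R 3 but not 2 R 3.
R is serial: every world has an R-successor.
(A) axiom T: valid iff R is reflexive. R is not reflexive — not valid.
(B) ◇r → □◇r is axiom 5, which corresponds to the euclidean property. R is not euclidean — not valid.
(C) □(r → q) → (□r → □q) is axiom K, valid on every Kripke frame — valid.
(D) axiom D: valid iff R is serial. R is serial — valid.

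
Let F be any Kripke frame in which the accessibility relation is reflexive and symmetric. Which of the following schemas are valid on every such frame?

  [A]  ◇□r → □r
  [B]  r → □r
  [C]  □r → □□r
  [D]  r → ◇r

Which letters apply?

D

Reflexive relations are serial.
(A) ◇□r → □r is the dual of axiom 5, which corresponds to the euclidean property. Such an R need not be euclidean — not valid.
(B) r → □r (equivalent to ◇p→p) corresponds to R being a subset of the identity. Such an R need not be a subset of the identity, so not valid.
(C) □r → □□r is axiom 4; it is valid on a frame exactly when R is transitive. Such an R need not be transitive, so not valid.
(D) r → ◇r is the dual of axiom T, which corresponds to reflexivity. Every such R is reflexive — valid.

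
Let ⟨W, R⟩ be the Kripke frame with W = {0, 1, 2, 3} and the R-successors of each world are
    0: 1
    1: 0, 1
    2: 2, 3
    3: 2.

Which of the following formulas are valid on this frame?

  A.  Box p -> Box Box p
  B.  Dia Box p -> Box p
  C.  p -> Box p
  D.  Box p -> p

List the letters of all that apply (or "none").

R is not reflexive: not 0 R 0.
R is not transitive: 0 R 1 and 1 R 0 but not 0 R 0.
R is not euclidean: 1 R 0 and 1 R 0 but not 0 R 0.
R is not a subset of the identity: 0 R 1 with 0 ≠ 1.
(A) Box p -> Box Box p is axiom 4, which corresponds to transitivity. R is not transitive — not valid.
(B) the dual of axiom 5: valid iff R is euclidean. R is not euclidean — not valid.
(C) p -> Box p (equivalent to ◇p→p) corresponds to R being a subset of the identity. Here R ⊄ identity, so not valid.
(D) Box p -> p (axiom T) characterises the reflexive frames. R is not reflexive — not valid.

none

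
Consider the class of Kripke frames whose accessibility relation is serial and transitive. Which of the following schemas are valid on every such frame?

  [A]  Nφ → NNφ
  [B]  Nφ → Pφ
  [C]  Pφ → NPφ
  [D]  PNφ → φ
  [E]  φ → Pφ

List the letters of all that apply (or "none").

A, B

(A) Nφ → NNφ (axiom 4) characterises the transitive frames. Every such R is transitive — valid.
(B) axiom D: valid iff R is serial. Every such R is serial — valid.
(C) Pφ → NPφ (axiom 5) characterises the euclidean frames. Such an R need not be euclidean — not valid.
(D) the dual of axiom B: valid iff R is symmetric. Such an R need not be symmetric — not valid.
(E) the dual of axiom T: valid iff R is reflexive. Such an R need not be reflexive — not valid.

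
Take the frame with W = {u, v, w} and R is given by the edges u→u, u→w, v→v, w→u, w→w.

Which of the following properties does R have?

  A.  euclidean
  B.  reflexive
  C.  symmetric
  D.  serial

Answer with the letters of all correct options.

A, B, C, D

(A) euclidean: any two R-successors of the same world are R-related.
(B) reflexive: each world relates to itself.
(C) symmetric: every R-edge is matched by its reverse.
(D) serial: every world has an R-successor.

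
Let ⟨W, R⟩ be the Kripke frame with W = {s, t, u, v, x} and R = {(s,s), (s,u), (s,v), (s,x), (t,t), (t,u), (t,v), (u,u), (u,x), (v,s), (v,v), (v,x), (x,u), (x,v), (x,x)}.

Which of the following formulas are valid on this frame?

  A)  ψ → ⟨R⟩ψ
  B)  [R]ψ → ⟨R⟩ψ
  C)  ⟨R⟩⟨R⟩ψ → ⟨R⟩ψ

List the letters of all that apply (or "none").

A, B

R is reflexive: each world relates to itself.
R is not transitive: t R u and u R x but not t R x.
R is serial: every world has an R-successor.
(A) the dual of axiom T: valid iff R is reflexive. R is reflexive — valid.
(B) axiom D: valid iff R is serial. R is serial — valid.
(C) the dual of axiom 4: valid iff R is transitive. R is not transitive — not valid.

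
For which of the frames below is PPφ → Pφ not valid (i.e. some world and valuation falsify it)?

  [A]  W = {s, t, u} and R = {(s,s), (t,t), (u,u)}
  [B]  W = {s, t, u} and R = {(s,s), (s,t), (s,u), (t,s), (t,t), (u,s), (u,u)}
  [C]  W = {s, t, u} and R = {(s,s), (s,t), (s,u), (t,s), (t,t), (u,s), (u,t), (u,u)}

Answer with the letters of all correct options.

B, C

The schema PPφ → Pφ is the dual of axiom 4; it is valid on a frame iff R is transitive.
(A) R is transitive (R is closed under composition), so the schema is valid here.
(B) R is not transitive (t R s and s R u but not t R u), so the schema fails here.
(C) R is not transitive (t R s and s R u but not t R u), so the schema fails here.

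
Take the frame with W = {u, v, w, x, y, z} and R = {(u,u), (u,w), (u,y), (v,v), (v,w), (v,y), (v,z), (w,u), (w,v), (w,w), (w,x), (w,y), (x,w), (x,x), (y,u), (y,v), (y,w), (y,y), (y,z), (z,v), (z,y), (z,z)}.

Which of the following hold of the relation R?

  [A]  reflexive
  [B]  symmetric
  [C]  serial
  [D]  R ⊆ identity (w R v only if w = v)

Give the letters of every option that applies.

(A) reflexive: each world relates to itself.
(B) symmetric: every R-edge is matched by its reverse.
(C) serial: every world has an R-successor.
(D) not ⊆ identity: u R w with u ≠ w.

A, B, C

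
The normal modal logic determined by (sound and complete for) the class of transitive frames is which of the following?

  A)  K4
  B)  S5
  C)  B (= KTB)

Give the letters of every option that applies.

(A) K4 is determined by exactly this class.
(B) S5 is determined by the class of reflexive, symmetric, and transitive frames.
(C) B (= KTB) is determined by the class of reflexive and symmetric frames.

A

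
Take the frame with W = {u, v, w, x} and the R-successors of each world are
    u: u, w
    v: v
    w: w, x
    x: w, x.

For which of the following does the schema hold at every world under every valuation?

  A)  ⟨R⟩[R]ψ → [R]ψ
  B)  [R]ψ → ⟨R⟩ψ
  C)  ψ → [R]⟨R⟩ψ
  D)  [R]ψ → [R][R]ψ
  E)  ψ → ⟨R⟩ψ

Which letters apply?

R is reflexive: each world relates to itself.
R is not symmetric: u R w but not w R u.
R is not transitive: u R w and w R x but not u R x.
R is not euclidean: u R w and u R u but not w R u.
R is serial: every world has an R-successor.
(A) ⟨R⟩[R]ψ → [R]ψ is the dual of axiom 5, which corresponds to the euclidean property. R is not euclidean — not valid.
(B) [R]ψ → ⟨R⟩ψ is axiom D; it is valid on a frame exactly when R is serial. R is serial, so valid.
(C) axiom B: valid iff R is symmetric. R is not symmetric — not valid.
(D) axiom 4: valid iff R is transitive. R is not transitive — not valid.
(E) the dual of axiom T: valid iff R is reflexive. R is reflexive — valid.

B, E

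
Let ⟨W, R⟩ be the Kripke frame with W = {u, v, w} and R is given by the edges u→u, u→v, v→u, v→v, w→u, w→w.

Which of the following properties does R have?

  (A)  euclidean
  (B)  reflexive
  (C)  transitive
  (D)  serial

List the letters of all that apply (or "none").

(A) not euclidean: w R u and w R w but not u R w.
(B) reflexive: each world relates to itself.
(C) not transitive: w R u and u R v but not w R v.
(D) serial: every world has an R-successor.

B, D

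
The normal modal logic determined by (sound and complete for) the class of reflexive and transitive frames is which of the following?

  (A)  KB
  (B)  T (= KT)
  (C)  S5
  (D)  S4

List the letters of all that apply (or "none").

D

(A) KB is determined by the class of symmetric frames.
(B) T (= KT) is determined by the class of reflexive frames.
(C) S5 is determined by the class of reflexive, symmetric, and transitive frames.
(D) S4 is determined by exactly this class.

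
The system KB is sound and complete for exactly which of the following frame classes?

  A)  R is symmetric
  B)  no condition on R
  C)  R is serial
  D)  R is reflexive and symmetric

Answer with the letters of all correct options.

A

(A) KB is sound and complete for exactly this class.
(B) this class determines K, not KB.
(C) this class determines D, not KB.
(D) this class determines B (= KTB), not KB.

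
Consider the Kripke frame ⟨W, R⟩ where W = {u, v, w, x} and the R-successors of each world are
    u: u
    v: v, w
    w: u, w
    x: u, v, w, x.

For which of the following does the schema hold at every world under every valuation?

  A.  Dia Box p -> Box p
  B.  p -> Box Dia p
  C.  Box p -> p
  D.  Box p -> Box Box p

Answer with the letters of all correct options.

C

R is reflexive: each world relates to itself.
R is not symmetric: v R w but not w R v.
R is not transitive: v R w and w R u but not v R u.
R is not euclidean: v R w and v R v but not w R v.
(A) the dual of axiom 5: valid iff R is euclidean. R is not euclidean — not valid.
(B) p -> Box Dia p is axiom B; it is valid on a frame exactly when R is symmetric. R is not symmetric, so not valid.
(C) axiom T: valid iff R is reflexive. R is reflexive — valid.
(D) axiom 4: valid iff R is transitive. R is not transitive — not valid.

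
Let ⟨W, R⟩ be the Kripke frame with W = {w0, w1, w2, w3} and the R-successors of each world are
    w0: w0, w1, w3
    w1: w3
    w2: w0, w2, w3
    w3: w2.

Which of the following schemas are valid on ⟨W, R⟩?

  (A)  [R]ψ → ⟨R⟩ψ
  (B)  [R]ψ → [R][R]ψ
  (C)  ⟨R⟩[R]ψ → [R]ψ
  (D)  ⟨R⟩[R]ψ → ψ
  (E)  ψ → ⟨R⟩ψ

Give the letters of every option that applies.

R is not reflexive: not w1 R w1.
R is not symmetric: w0 R w1 but not w1 R w0.
R is not transitive: w0 R w3 and w3 R w2 but not w0 R w2.
R is not euclidean: w0 R w1 and w0 R w0 but not w1 R w0.
R is serial: every world has an R-successor.
(A) [R]ψ → ⟨R⟩ψ is axiom D, which corresponds to seriality. R is serial — valid.
(B) [R]ψ → [R][R]ψ is axiom 4; it is valid on a frame exactly when R is transitive. R is not transitive, so not valid.
(C) ⟨R⟩[R]ψ → [R]ψ is the dual of axiom 5; it is valid on a frame exactly when R is euclidean. R is not euclidean, so not valid.
(D) the dual of axiom B: valid iff R is symmetric. R is not symmetric — not valid.
(E) the dual of axiom T: valid iff R is reflexive. R is not reflexive — not valid.

A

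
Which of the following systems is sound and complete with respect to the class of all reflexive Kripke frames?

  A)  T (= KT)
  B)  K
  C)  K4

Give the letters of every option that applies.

(A) T (= KT) is determined by exactly this class.
(B) K is determined by the class of arbitrary frames.
(C) K4 is determined by the class of transitive frames.

A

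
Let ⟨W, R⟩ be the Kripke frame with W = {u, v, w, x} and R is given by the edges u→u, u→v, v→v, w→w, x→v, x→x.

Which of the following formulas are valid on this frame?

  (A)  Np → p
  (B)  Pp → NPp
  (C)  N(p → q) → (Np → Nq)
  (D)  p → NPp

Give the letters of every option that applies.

A, C

R is reflexive: each world relates to itself.
R is not symmetric: u R v but not v R u.
R is not euclidean: u R v and u R u but not v R u.
(A) Np → p is axiom T; it is valid on a frame exactly when R is reflexive. R is reflexive, so valid.
(B) Pp → NPp is axiom 5; it is valid on a frame exactly when R is euclidean. R is not euclidean, so not valid.
(C) N(p → q) → (Np → Nq) is axiom K, valid on every Kripke frame — valid.
(D) p → NPp (axiom B) characterises the symmetric frames. R is not symmetric — not valid.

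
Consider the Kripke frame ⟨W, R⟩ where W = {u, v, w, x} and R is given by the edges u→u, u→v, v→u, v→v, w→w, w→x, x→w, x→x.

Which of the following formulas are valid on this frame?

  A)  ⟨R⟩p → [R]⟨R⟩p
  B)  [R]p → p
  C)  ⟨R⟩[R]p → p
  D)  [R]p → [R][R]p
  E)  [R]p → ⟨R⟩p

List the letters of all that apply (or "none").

A, B, C, D, E

R is reflexive: each world relates to itself.
R is symmetric: every R-edge is matched by its reverse.
R is transitive: R is closed under composition.
R is euclidean: any two R-successors of the same world are R-related.
R is serial: every world has an R-successor.
(A) ⟨R⟩p → [R]⟨R⟩p (axiom 5) characterises the euclidean frames. R is euclidean — valid.
(B) [R]p → p is axiom T; it is valid on a frame exactly when R is reflexive. R is reflexive, so valid.
(C) the dual of axiom B: valid iff R is symmetric. R is symmetric — valid.
(D) [R]p → [R][R]p is axiom 4, which corresponds to transitivity. R is transitive — valid.
(E) [R]p → ⟨R⟩p is axiom D; it is valid on a frame exactly when R is serial. R is serial, so valid.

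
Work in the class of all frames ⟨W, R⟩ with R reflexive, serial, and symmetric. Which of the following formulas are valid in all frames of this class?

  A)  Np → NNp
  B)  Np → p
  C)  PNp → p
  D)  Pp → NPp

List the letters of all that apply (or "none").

B, C

(A) axiom 4: valid iff R is transitive. Such an R need not be transitive — not valid.
(B) axiom T: valid iff R is reflexive. Every such R is reflexive — valid.
(C) the dual of axiom B: valid iff R is symmetric. Every such R is symmetric — valid.
(D) Pp → NPp is axiom 5; it is valid on a frame exactly when R is euclidean. Such an R need not be euclidean, so not valid.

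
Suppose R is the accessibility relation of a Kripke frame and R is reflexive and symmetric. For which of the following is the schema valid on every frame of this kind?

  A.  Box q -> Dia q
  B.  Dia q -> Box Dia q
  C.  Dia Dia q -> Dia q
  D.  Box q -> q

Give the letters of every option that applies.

Reflexive relations are serial.
(A) Box q -> Dia q is axiom D, which corresponds to seriality. Every such R is serial — valid.
(B) Dia q -> Box Dia q is axiom 5, which corresponds to the euclidean property. Such an R need not be euclidean — not valid.
(C) Dia Dia q -> Dia q is the dual of axiom 4, which corresponds to transitivity. Such an R need not be transitive — not valid.
(D) Box q -> q is axiom T, which corresponds to reflexivity. Every such R is reflexive — valid.

A, D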